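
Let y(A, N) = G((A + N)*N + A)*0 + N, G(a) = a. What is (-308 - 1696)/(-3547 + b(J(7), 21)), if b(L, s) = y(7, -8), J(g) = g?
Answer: 668/1185 ≈ 0.56371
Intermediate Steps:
y(A, N) = N (y(A, N) = ((A + N)*N + A)*0 + N = (N*(A + N) + A)*0 + N = (A + N*(A + N))*0 + N = 0 + N = N)
b(L, s) = -8
(-308 - 1696)/(-3547 + b(J(7), 21)) = (-308 - 1696)/(-3547 - 8) = -2004/(-3555) = -2004*(-1/3555) = 668/1185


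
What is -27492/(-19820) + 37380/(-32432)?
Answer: 9421809/40175140 ≈ 0.23452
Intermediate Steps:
-27492/(-19820) + 37380/(-32432) = -27492*(-1/19820) + 37380*(-1/32432) = 6873/4955 - 9345/8108 = 9421809/40175140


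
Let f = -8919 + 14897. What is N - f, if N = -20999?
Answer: -26977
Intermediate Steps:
f = 5978
N - f = -20999 - 1*5978 = -20999 - 5978 = -26977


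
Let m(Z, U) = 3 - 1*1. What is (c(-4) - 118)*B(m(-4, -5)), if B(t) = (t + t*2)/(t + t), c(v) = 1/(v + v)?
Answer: -2835/16 ≈ -177.19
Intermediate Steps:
c(v) = 1/(2*v)
m(Z, U) = 2 (m(Z, U) = 3 - 1 = 2)
B(t) = 3/2 (B(t) = (t + 2*t)/((2*t)) = (3*t)*(1/(2*t)) = 3/2)
(c(-4) - 118)*B(m(-4, -5)) = ((1/2)/(-4) - 118)*(3/2) = ((1/2)*(-1/4) - 118)*(3/2) = (-1/8 - 118)*(3/2) = -945/8*3/2 = -2835/16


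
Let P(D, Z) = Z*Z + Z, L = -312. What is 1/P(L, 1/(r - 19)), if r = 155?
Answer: 18496/137 ≈ 135.01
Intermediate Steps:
P(D, Z) = Z + Z**2 (P(D, Z) = Z**2 + Z = Z + Z**2)
1/P(L, 1/(r - 19)) = 1/((1 + 1/(155 - 19))/(155 - 19)) = 1/((1 + 1/136)/136) = 1/((1/136)*(137/136)) = 1/(137/18496) = 18496/137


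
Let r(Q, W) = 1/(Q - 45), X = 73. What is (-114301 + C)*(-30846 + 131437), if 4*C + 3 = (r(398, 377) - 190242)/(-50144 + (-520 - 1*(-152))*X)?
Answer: -1250202029785608513/108735296 ≈ -1.1498e+10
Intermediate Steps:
r(Q, W) = 1/(-45 + Q)
C = -14396047/108735296 (C = -3/4 + ((1/(-45 + 398) - 190242)/(-50144 + (-520 - 1*(-152))*73))/4 = -3/4 + ((1/353 - 190242)/(-50144 + (-520 + 152)*73))/4 = -3/4 + ((1/353 - 190242)/(-50144 - 368*73))/4 = -3/4 + (-67155425/(353*(-50144 - 26864)))/4 = -3/4 + (-67155425/353/(-77008))/4 = -3/4 + (-67155425/353*(-1/77008))/4 = -3/4 + (1/4)*(67155425/27183824) = -3/4 + 67155425/108735296 = -14396047/108735296 ≈ -0.13240)
(-114301 + C)*(-30846 + 131437) = (-114301 - 14396047/108735296)*(-30846 + 131437) = -12428567464143/108735296*100591 = -1250202029785608513/108735296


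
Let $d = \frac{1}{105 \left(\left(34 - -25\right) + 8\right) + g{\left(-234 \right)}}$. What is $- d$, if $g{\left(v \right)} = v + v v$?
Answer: $- \frac{1}{61557} \approx -1.6245 \cdot 10^{-5}$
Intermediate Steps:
$g{\left(v \right)} = v + v^{2}$
$d = \frac{1}{61557}$ ($d = \frac{1}{105 \left(\left(34 - -25\right) + 8\right) - 234 \left(1 - 234\right)} = \frac{1}{105 \left(\left(34 + 25\right) + 8\right) - -54522} = \frac{1}{105 \left(59 + 8\right) + 54522} = \frac{1}{105 \cdot 67 + 54522} = \frac{1}{7035 + 54522} = \frac{1}{61557} \approx 1.6245 \cdot 10^{-5}$)
$- d = \left(-1\right) \frac{1}{61557} = - \frac{1}{61557}$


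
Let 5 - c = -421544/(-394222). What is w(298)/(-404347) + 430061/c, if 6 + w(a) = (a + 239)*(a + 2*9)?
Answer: 34276264158214399/313281181701 ≈ 1.0941e+5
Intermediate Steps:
c = 774783/197111 (c = 5 - (-421544)/(-394222) = 5 - (-421544)*(-1)/394222 = 5 - 1*210772/197111 = 5 - 210772/197111 = 774783/197111 ≈ 3.9307)
w(a) = -6 + (18 + a)*(239 + a) (w(a) = -6 + (a + 239)*(a + 2*9) = -6 + (239 + a)*(a + 18) = -6 + (239 + a)*(18 + a) = -6 + (18 + a)*(239 + a))
w(298)/(-404347) + 430061/c = (4296 + 298² + 257*298)/(-404347) + 430061/(774783/197111) = (4296 + 88804 + 76586)*(-1/404347) + 430061*(197111/774783) = 169686*(-1/404347) + 84769753771/774783 = -169686/404347 + 84769753771/774783 = 34276264158214399/313281181701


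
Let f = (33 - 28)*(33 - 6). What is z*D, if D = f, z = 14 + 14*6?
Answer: 13230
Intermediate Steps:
f = 135 (f = 5*27 = 135)
z = 98 (z = 14 + 84 = 98)
D = 135
z*D = 98*135 = 13230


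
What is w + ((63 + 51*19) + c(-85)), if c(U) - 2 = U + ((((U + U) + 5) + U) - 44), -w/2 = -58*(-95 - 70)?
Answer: -18485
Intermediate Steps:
w = -19140 (w = -(-116)*(-95 - 70) = -(-116)*(-165) = -2*9570 = -19140)
c(U) = -37 + 4*U (c(U) = 2 + (U + ((((U + U) + 5) + U) - 44)) = 2 + (U + (((2*U + 5) + U) - 44)) = 2 + (U + (((5 + 2*U) + U) - 44)) = 2 + (U + ((5 + 3*U) - 44)) = 2 + (U + (-39 + 3*U)) = 2 + (-39 + 4*U) = -37 + 4*U)
w + ((63 + 51*19) + c(-85)) = -19140 + ((63 + 51*19) + (-37 + 4*(-85))) = -19140 + ((63 + 969) + (-37 - 340)) = -19140 + (1032 - 377) = -19140 + 655 = -18485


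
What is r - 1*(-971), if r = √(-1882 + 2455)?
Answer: 971 + √573 ≈ 994.94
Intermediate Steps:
r = √573 ≈ 23.937
r - 1*(-971) = √573 - 1*(-971) = √573 + 971 = 971 + √573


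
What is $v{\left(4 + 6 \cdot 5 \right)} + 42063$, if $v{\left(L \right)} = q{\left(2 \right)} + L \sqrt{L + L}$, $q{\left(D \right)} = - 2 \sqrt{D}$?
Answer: $42063 - 2 \sqrt{2} + 68 \sqrt{17} \approx 42341.0$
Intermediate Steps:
$v{\left(L \right)} = - 2 \sqrt{2} + \sqrt{2} L^{\frac{3}{2}}$ ($v{\left(L \right)} = - 2 \sqrt{2} + L \sqrt{L + L} = - 2 \sqrt{2} + L \sqrt{2 L} = - 2 \sqrt{2} + L \sqrt{2} \sqrt{L} = - 2 \sqrt{2} + \sqrt{2} L^{\frac{3}{2}}$)
$v{\left(4 + 6 \cdot 5 \right)} + 42063 = \sqrt{2} \left(-2 + \left(4 + 6 \cdot 5\right)^{\frac{3}{2}}\right) + 42063 = \sqrt{2} \left(-2 + \left(4 + 30\right)^{\frac{3}{2}}\right) + 42063 = \sqrt{2} \left(-2 + 34^{\frac{3}{2}}\right) + 42063 = \sqrt{2} \left(-2 + 34 \sqrt{34}\right) + 42063 = 42063 + \sqrt{2} \left(-2 + 34 \sqrt{34}\right)$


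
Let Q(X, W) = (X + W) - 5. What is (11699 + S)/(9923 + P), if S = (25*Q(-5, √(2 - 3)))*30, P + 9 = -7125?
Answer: 4199/2789 + 750*I/2789 ≈ 1.5056 + 0.26891*I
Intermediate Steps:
P = -7134 (P = -9 - 7125 = -7134)
Q(X, W) = -5 + W + X (Q(X, W) = (W + X) - 5 = -5 + W + X)
S = -7500 + 750*I (S = (25*(-5 + √(2 - 3) - 5))*30 = (25*(-5 + √(-1) - 5))*30 = (25*(-5 + I - 5))*30 = (25*(-10 + I))*30 = (-250 + 25*I)*30 = -7500 + 750*I ≈ -7500.0 + 750.0*I)
(11699 + S)/(9923 + P) = (11699 + (-7500 + 750*I))/(9923 - 7134) = (4199 + 750*I)/2789 = (4199 + 750*I)*(1/2789) = 4199/2789 + 750*I/2789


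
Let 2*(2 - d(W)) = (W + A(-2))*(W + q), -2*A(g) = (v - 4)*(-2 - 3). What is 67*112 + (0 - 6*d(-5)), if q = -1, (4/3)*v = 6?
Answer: 15119/2 ≈ 7559.5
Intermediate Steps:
v = 9/2 (v = (¾)*6 = 9/2 ≈ 4.5000)
A(g) = 5/4 (A(g) = -(9/2 - 4)*(-2 - 3)/2 = -(-5)/4 = -½*(-5/2) = 5/4)
d(W) = 2 - (-1 + W)*(5/4 + W)/2 (d(W) = 2 - (W + 5/4)*(W - 1)/2 = 2 - (5/4 + W)*(-1 + W)/2 = 2 - (-1 + W)*(5/4 + W)/2)
67*112 + (0 - 6*d(-5)) = 67*112 + (0 - 6*(21/8 - ½*(-5)² - ⅛*(-5))) = 7504 + (0 - 6*(21/8 - ½*25 + 5/8)) = 7504 + (0 - 6*(21/8 - 25/2 + 5/8)) = 7504 + (0 - 6*(-37/4)) = 7504 + (0 + 111/2) = 7504 + 111/2 = 15119/2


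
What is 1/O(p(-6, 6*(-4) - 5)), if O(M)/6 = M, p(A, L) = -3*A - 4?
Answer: 1/84 ≈ 0.011905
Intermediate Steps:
p(A, L) = -4 - 3*A
O(M) = 6*M
1/O(p(-6, 6*(-4) - 5)) = 1/(6*(-4 - 3*(-6))) = 1/(6*(-4 + 18)) = 1/(6*14) = 1/84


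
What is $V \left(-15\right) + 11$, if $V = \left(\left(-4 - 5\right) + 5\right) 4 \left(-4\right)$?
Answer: $-949$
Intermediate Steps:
$V = 64$ ($V = \left(-9 + 5\right) 4 \left(-4\right) = \left(-4\right) 4 \left(-4\right) = \left(-16\right) \left(-4\right) = 64$)
$V \left(-15\right) + 11 = 64 \left(-15\right) + 11 = -960 + 11 = -949$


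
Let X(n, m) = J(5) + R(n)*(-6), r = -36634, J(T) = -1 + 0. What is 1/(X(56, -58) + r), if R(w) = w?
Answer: -1/36971 ≈ -2.7048e-5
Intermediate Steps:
J(T) = -1
X(n, m) = -1 - 6*n (X(n, m) = -1 + n*(-6) = -1 - 6*n)
1/(X(56, -58) + r) = 1/((-1 - 6*56) - 36634) = 1/((-1 - 336) - 36634) = 1/(-337 - 36634) = 1/(-36971) = -1/36971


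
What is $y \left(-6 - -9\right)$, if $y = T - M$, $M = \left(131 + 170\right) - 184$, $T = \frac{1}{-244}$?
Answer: $- \frac{85647}{244} \approx -351.01$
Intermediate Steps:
$T = - \frac{1}{244} \approx -0.0040984$
$M = 117$ ($M = 301 - 184 = 117$)
$y = - \frac{28549}{244}$ ($y = - \frac{1}{244} - 117 = - \frac{28549}{244} \approx -117.0$)
$y \left(-6 - -9\right) = - \frac{28549 \left(-6 - -9\right)}{244} = - \frac{28549 \left(-6 + 9\right)}{244} = \left(- \frac{28549}{244}\right) 3 = - \frac{85647}{244}$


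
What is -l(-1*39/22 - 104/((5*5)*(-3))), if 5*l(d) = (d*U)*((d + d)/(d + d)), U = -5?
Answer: -637/1650 ≈ -0.38606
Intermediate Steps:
l(d) = -d (l(d) = ((d*(-5))*((d + d)/(d + d)))/5 = ((-5*d)*((2*d)/((2*d))))/5 = ((-5*d)*((2*d)*(1/(2*d))))/5 = (-5*d*1)/5 = (-5*d)/5 = -d)
-l(-1*39/22 - 104/((5*5)*(-3))) = -(-1)*(-1*39/22 - 104/((5*5)*(-3))) = -(-1)*(-39*1/22 - 104/(25*(-3))) = -(-1)*(-39/22 - 104/(-75)) = -(-1)*(-39/22 - 104*(-1/75)) = -(-1)*(-39/22 + 104/75) = -(-1)*(-637)/1650 = -1*637/1650 = -637/1650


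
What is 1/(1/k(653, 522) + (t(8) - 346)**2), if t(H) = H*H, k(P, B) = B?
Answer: 522/41511529 ≈ 1.2575e-5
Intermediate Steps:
t(H) = H**2
1/(1/k(653, 522) + (t(8) - 346)**2) = 1/(1/522 + (8**2 - 346)**2) = 1/(1/522 + (64 - 346)**2) = 1/(1/522 + (-282)**2) = 1/(1/522 + 79524) = 1/(41511529/522) = 522/41511529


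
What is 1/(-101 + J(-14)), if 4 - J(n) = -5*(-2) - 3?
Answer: -1/104 ≈ -0.0096154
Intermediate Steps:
J(n) = -3 (J(n) = 4 - (-5*(-2) - 3) = 4 - (10 - 3) = 4 - 1*7 = 4 - 7 = -3)
1/(-101 + J(-14)) = 1/(-101 - 3) = 1/(-104) = -1/104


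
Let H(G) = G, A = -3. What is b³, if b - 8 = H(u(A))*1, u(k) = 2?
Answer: 1000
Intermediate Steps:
b = 10 (b = 8 + 2*1 = 8 + 2 = 10)
b³ = 10³ = 1000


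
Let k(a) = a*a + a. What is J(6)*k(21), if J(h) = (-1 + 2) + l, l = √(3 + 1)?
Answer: 1386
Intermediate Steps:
l = 2 (l = √4 = 2)
k(a) = a + a² (k(a) = a² + a = a + a²)
J(h) = 3 (J(h) = (-1 + 2) + 2 = 1 + 2 = 3)
J(6)*k(21) = 3*(21*(1 + 21)) = 3*(21*22) = 3*462 = 1386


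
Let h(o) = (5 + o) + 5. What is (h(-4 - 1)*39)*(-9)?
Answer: -1755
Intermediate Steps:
h(o) = 10 + o
(h(-4 - 1)*39)*(-9) = ((10 + (-4 - 1))*39)*(-9) = ((10 - 5)*39)*(-9) = (5*39)*(-9) = 195*(-9) = -1755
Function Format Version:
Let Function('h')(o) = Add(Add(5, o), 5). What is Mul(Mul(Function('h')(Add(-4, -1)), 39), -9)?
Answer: -1755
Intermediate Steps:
Function('h')(o) = Add(10, o)
Mul(Mul(Function('h')(Add(-4, -1)), 39), -9) = Mul(Mul(Add(10, Add(-4, -1)), 39), -9) = Mul(Mul(Add(10, -5), 39), -9) = Mul(Mul(5, 39), -9) = Mul(195, -9) = -1755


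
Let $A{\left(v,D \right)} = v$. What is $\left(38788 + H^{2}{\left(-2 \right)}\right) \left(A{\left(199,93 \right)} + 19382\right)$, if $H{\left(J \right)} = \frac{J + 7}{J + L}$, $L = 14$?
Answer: $\frac{36456538919}{48} \approx 7.5951 \cdot 10^{8}$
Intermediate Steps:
$H{\left(J \right)} = \frac{7 + J}{14 + J}$ ($H{\left(J \right)} = \frac{J + 7}{J + 14} = \frac{7 + J}{14 + J}$)
$\left(38788 + H^{2}{\left(-2 \right)}\right) \left(A{\left(199,93 \right)} + 19382\right) = \left(38788 + \left(\frac{7 - 2}{14 - 2}\right)^{2}\right) \left(199 + 19382\right) = \left(38788 + \left(\frac{1}{12} \cdot 5\right)^{2}\right) 19581 = \left(38788 + \left(\frac{5}{12}\right)^{2}\right) 19581 = \left(38788 + \frac{25}{144}\right) 19581 = \frac{5585497}{144} \cdot 19581 = \frac{36456538919}{48}$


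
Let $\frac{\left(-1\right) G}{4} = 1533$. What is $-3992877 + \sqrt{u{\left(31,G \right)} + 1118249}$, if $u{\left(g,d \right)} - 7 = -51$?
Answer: $-3992877 + 9 \sqrt{13805} \approx -3.9918 \cdot 10^{6}$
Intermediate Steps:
$G = -6132$ ($G = \left(-4\right) 1533 = -6132$)
$u{\left(g,d \right)} = -44$ ($u{\left(g,d \right)} = 7 - 51 = -44$)
$-3992877 + \sqrt{u{\left(31,G \right)} + 1118249} = -3992877 + \sqrt{-44 + 1118249} = -3992877 + \sqrt{1118205} = -3992877 + 9 \sqrt{13805}$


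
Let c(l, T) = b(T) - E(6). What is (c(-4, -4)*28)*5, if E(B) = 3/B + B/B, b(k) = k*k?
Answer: 2030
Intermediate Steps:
b(k) = k²
E(B) = 1 + 3/B (E(B) = 3/B + 1 = 1 + 3/B)
c(l, T) = -3/2 + T² (c(l, T) = T² - (3 + 6)/6 = T² - 9/6 = T² - 1*3/2 = T² - 3/2 = -3/2 + T²)
(c(-4, -4)*28)*5 = ((-3/2 + (-4)²)*28)*5 = ((-3/2 + 16)*28)*5 = ((29/2)*28)*5 = 406*5 = 2030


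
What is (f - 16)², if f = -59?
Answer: 5625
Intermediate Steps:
(f - 16)² = (-59 - 16)² = (-75)² = 5625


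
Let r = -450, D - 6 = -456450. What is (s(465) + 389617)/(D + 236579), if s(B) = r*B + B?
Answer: -180832/219865 ≈ -0.82247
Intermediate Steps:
D = -456444 (D = 6 - 456450 = -456444)
s(B) = -449*B (s(B) = -450*B + B = -449*B)
(s(465) + 389617)/(D + 236579) = (-449*465 + 389617)/(-456444 + 236579) = (-208785 + 389617)/(-219865) = 180832*(-1/219865) = -180832/219865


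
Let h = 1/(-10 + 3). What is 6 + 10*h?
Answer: 32/7 ≈ 4.5714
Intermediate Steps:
h = -⅐ (h = 1/(-7) = -⅐ ≈ -0.14286)
6 + 10*h = 6 + 10*(-⅐) = 6 - 10/7 = 32/7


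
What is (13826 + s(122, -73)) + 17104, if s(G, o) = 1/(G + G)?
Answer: 7546921/244 ≈ 30930.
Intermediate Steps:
s(G, o) = 1/(2*G)
(13826 + s(122, -73)) + 17104 = (13826 + (1/2)/122) + 17104 = (13826 + (1/2)*(1/122)) + 17104 = (13826 + 1/244) + 17104 = 3373545/244 + 17104 = 7546921/244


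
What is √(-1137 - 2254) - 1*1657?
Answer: -1657 + I*√3391 ≈ -1657.0 + 58.232*I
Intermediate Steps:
√(-1137 - 2254) - 1*1657 = √(-3391) - 1657 = I*√3391 - 1657 = -1657 + I*√3391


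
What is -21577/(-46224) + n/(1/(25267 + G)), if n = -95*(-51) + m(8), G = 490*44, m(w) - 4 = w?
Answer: 10513128293113/46224 ≈ 2.2744e+8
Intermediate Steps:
m(w) = 4 + w
G = 21560
n = 4857 (n = -95*(-51) + (4 + 8) = 4845 + 12 = 4857)
-21577/(-46224) + n/(1/(25267 + G)) = -21577/(-46224) + 4857/(1/(25267 + 21560)) = -21577*(-1/46224) + 4857/(1/46827) = 21577/46224 + 4857/(1/46827) = 21577/46224 + 4857*46827 = 21577/46224 + 227438739 = 10513128293113/46224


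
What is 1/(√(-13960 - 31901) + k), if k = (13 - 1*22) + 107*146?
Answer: 15613/243811630 - I*√45861/243811630 ≈ 6.4037e-5 - 8.7835e-7*I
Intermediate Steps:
k = 15613 (k = (13 - 22) + 15622 = -9 + 15622 = 15613)
1/(√(-13960 - 31901) + k) = 1/(√(-13960 - 31901) + 15613) = 1/(√(-45861) + 15613) = 1/(I*√45861 + 15613) = 1/(15613 + I*√45861)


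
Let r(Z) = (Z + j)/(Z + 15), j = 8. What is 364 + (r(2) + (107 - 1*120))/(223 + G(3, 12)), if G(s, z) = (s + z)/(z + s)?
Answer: 1385901/3808 ≈ 363.94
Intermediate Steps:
G(s, z) = 1 (G(s, z) = (s + z)/(s + z) = 1)
r(Z) = (8 + Z)/(15 + Z) (r(Z) = (Z + 8)/(Z + 15) = (8 + Z)/(15 + Z))
364 + (r(2) + (107 - 1*120))/(223 + G(3, 12)) = 364 + ((8 + 2)/(15 + 2) + (107 - 1*120))/(223 + 1) = 364 + (10/17 + (107 - 120))/224 = 364 + ((1/17)*10 - 13)*(1/224) = 364 + (10/17 - 13)*(1/224) = 364 - 211/17*1/224 = 364 - 211/3808 = 1385901/3808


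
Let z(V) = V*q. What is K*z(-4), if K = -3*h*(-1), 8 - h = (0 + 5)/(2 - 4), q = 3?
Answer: -378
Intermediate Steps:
z(V) = 3*V (z(V) = V*3 = 3*V)
h = 21/2 (h = 8 - (0 + 5)/(2 - 4) = 8 - 5/(-2) = 8 - 5*(-1)/2 = 8 - 1*(-5/2) = 8 + 5/2 = 21/2 ≈ 10.500)
K = 63/2 (K = -3*21/2*(-1) = -63/2*(-1) = 63/2 ≈ 31.500)
K*z(-4) = 63*(3*(-4))/2 = (63/2)*(-12) = -378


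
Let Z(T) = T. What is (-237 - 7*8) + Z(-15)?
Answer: -308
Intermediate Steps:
(-237 - 7*8) + Z(-15) = (-237 - 7*8) - 15 = (-237 - 56) - 15 = -293 - 15 = -308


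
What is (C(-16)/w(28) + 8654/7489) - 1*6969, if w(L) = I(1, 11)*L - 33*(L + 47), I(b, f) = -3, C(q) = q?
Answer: -133534096709/19164351 ≈ -6967.8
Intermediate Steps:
w(L) = -1551 - 36*L (w(L) = -3*L - 33*(L + 47) = -3*L - 33*(47 + L) = -3*L + (-1551 - 33*L) = -1551 - 36*L)
(C(-16)/w(28) + 8654/7489) - 1*6969 = (-16/(-1551 - 36*28) + 8654/7489) - 1*6969 = (-16/(-1551 - 1008) + 8654*(1/7489)) - 6969 = (-16/(-2559) + 8654/7489) - 6969 = (-16*(-1/2559) + 8654/7489) - 6969 = (16/2559 + 8654/7489) - 6969 = 22265410/19164351 - 6969 = -133534096709/19164351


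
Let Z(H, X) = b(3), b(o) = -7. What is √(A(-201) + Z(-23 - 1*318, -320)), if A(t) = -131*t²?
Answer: I*√5292538 ≈ 2300.6*I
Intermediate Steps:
Z(H, X) = -7
√(A(-201) + Z(-23 - 1*318, -320)) = √(-131*(-201)² - 7) = √(-131*40401 - 7) = √(-5292531 - 7) = √(-5292538) = I*√5292538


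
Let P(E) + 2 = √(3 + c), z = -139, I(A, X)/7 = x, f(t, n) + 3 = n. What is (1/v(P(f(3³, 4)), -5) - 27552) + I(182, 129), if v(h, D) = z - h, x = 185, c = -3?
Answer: -3597210/137 ≈ -26257.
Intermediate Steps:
f(t, n) = -3 + n
I(A, X) = 1295 (I(A, X) = 7*185 = 1295)
P(E) = -2 (P(E) = -2 + √(3 - 3) = -2 + √0 = -2 + 0 = -2)
v(h, D) = -139 - h
(1/v(P(f(3³, 4)), -5) - 27552) + I(182, 129) = (1/(-139 - 1*(-2)) - 27552) + 1295 = (1/(-139 + 2) - 27552) + 1295 = (1/(-137) - 27552) + 1295 = (-1/137 - 27552) + 1295 = -3774625/137 + 1295 = -3597210/137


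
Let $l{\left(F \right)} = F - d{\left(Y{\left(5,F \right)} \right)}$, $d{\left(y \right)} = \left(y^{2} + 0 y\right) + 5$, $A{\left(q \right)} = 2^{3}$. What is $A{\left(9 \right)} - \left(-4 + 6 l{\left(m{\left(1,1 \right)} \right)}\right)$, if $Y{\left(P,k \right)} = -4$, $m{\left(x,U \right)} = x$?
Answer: $132$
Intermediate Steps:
$A{\left(q \right)} = 8$
$d{\left(y \right)} = 5 + y^{2}$ ($d{\left(y \right)} = \left(y^{2} + 0\right) + 5 = y^{2} + 5 = 5 + y^{2}$)
$l{\left(F \right)} = -21 + F$ ($l{\left(F \right)} = F - \left(5 + \left(-4\right)^{2}\right) = F - \left(5 + 16\right) = F - 21 = -21 + F$)
$A{\left(9 \right)} - \left(-4 + 6 l{\left(m{\left(1,1 \right)} \right)}\right) = 8 + \left(- 6 \left(-21 + 1\right) + \left(2 - -2\right)\right) = 8 + \left(\left(-6\right) \left(-20\right) + \left(2 + 2\right)\right) = 8 + \left(120 + 4\right) = 8 + 124 = 132$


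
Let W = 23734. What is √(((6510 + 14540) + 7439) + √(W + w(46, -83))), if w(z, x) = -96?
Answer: √(28489 + √23638) ≈ 169.24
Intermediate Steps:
√(((6510 + 14540) + 7439) + √(W + w(46, -83))) = √(((6510 + 14540) + 7439) + √(23734 - 96)) = √((21050 + 7439) + √23638) = √(28489 + √23638)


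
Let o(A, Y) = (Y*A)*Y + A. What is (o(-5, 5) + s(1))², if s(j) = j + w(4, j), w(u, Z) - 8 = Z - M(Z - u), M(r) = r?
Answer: 13689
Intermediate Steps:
w(u, Z) = 8 + u (w(u, Z) = 8 + (Z - (Z - u)) = 8 + (Z + (u - Z)) = 8 + u)
o(A, Y) = A + A*Y² (o(A, Y) = (A*Y)*Y + A = A*Y² + A = A + A*Y²)
s(j) = 12 + j (s(j) = j + (8 + 4) = j + 12 = 12 + j)
(o(-5, 5) + s(1))² = (-5*(1 + 5²) + (12 + 1))² = (-5*(1 + 25) + 13)² = (-5*26 + 13)² = (-130 + 13)² = (-117)² = 13689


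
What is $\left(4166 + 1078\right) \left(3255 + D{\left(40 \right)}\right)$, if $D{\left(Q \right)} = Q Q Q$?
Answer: $352685220$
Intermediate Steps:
$D{\left(Q \right)} = Q^{3}$ ($D{\left(Q \right)} = Q^{2} Q = Q^{3}$)
$\left(4166 + 1078\right) \left(3255 + D{\left(40 \right)}\right) = \left(4166 + 1078\right) \left(3255 + 40^{3}\right) = 5244 \left(3255 + 64000\right) = 5244 \cdot 67255 = 352685220$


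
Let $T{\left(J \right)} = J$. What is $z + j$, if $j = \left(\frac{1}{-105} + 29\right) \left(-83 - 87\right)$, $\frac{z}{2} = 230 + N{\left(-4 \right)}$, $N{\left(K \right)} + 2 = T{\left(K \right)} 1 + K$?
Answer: $- \frac{94256}{21} \approx -4488.4$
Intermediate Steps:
$N{\left(K \right)} = -2 + 2 K$ ($N{\left(K \right)} = -2 + \left(K 1 + K\right) = -2 + \left(K + K\right) = -2 + 2 K$)
$z = 440$ ($z = 2 \left(230 + \left(-2 + 2 \left(-4\right)\right)\right) = 2 \left(230 - 10\right) = 2 \cdot 220 = 440$)
$j = - \frac{103496}{21}$ ($j = \left(- \frac{1}{105} + 29\right) \left(-170\right) = \frac{3044}{105} \left(-170\right) = - \frac{103496}{21} \approx -4928.4$)
$z + j = 440 - \frac{103496}{21} = - \frac{94256}{21}$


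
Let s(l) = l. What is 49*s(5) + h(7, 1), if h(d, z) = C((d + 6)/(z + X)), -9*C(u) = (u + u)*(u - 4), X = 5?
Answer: 39833/162 ≈ 245.88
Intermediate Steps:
C(u) = -2*u*(-4 + u)/9 (C(u) = -(u + u)*(u - 4)/9 = -2*u*(-4 + u)/9)
h(d, z) = 2*(4 - (6 + d)/(5 + z))*(6 + d)/(9*(5 + z)) (h(d, z) = 2*((d + 6)/(z + 5))*(4 - (d + 6)/(z + 5))/9 = 2*((6 + d)/(5 + z))*(4 - (6 + d)/(5 + z))/9 = 2*(4 - (6 + d)/(5 + z))*(6 + d)/(9*(5 + z)))
49*s(5) + h(7, 1) = 49*5 + 2*(6 + 7)*(14 - 1*7 + 4*1)/(9*(5 + 1)²) = 245 + (2/9)*13*(14 - 7 + 4)/6² = 245 + (2/9)*(1/36)*13*11 = 245 + 143/162 = 39833/162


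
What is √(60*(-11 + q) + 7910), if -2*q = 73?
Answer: 2*√1265 ≈ 71.134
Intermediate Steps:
q = -73/2 (q = -½*73 = -73/2 ≈ -36.500)
√(60*(-11 + q) + 7910) = √(60*(-11 - 73/2) + 7910) = √(60*(-95/2) + 7910) = √(-2850 + 7910) = √5060 = 2*√1265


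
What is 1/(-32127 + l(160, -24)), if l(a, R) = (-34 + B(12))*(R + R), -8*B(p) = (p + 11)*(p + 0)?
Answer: -1/28839 ≈ -3.4675e-5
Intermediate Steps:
B(p) = -p*(11 + p)/8 (B(p) = -(p + 11)*(p + 0)/8 = -(11 + p)*p/8 = -p*(11 + p)/8)
l(a, R) = -137*R (l(a, R) = (-34 - ⅛*12*(11 + 12))*(R + R) = (-34 - ⅛*12*23)*(2*R) = (-34 - 69/2)*(2*R) = -137*R)
1/(-32127 + l(160, -24)) = 1/(-32127 - 137*(-24)) = 1/(-32127 + 3288) = 1/(-28839) = -1/28839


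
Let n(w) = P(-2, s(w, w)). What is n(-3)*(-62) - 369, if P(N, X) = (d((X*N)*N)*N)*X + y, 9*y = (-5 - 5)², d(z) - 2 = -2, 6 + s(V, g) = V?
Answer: -9521/9 ≈ -1057.9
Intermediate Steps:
s(V, g) = -6 + V
d(z) = 0 (d(z) = 2 - 2 = 0)
y = 100/9 (y = (-5 - 5)²/9 = (⅑)*(-10)² = (⅑)*100 = 100/9 ≈ 11.111)
P(N, X) = 100/9 (P(N, X) = (0*N)*X + 100/9 = 0*X + 100/9 = 0 + 100/9 = 100/9)
n(w) = 100/9
n(-3)*(-62) - 369 = (100/9)*(-62) - 369 = -6200/9 - 369 = -9521/9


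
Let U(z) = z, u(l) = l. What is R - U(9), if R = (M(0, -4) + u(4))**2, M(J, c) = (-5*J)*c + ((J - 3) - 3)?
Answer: -5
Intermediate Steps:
M(J, c) = -6 + J - 5*J*c (M(J, c) = -5*J*c + ((-3 + J) - 3) = -5*J*c + (-6 + J) = -6 + J - 5*J*c)
R = 4 (R = ((-6 + 0 - 5*0*(-4)) + 4)**2 = ((-6 + 0 + 0) + 4)**2 = (-6 + 4)**2 = (-2)**2 = 4)
R - U(9) = 4 - 1*9 = 4 - 9 = -5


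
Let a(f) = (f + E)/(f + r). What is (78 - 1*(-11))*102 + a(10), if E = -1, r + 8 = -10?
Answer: 72615/8 ≈ 9076.9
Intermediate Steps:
r = -18 (r = -8 - 10 = -18)
a(f) = (-1 + f)/(-18 + f) (a(f) = (f - 1)/(f - 18) = (-1 + f)/(-18 + f))
(78 - 1*(-11))*102 + a(10) = (78 - 1*(-11))*102 + (-1 + 10)/(-18 + 10) = (78 + 11)*102 + 9/(-8) = 89*102 - ⅛*9 = 9078 - 9/8 = 72615/8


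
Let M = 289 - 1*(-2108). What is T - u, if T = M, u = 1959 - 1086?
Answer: 1524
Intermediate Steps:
M = 2397 (M = 289 + 2108 = 2397)
u = 873
T = 2397
T - u = 2397 - 1*873 = 2397 - 873 = 1524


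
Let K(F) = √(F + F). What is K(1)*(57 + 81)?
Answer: 138*√2 ≈ 195.16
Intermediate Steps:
K(F) = √2*√F (K(F) = √(2*F) = √2*√F)
K(1)*(57 + 81) = (√2*√1)*(57 + 81) = (√2*1)*138 = √2*138 = 138*√2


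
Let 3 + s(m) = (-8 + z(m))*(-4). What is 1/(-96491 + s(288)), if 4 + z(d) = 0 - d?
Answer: -1/95294 ≈ -1.0494e-5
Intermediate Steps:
z(d) = -4 - d (z(d) = -4 + (0 - d) = -4 - d)
s(m) = 45 + 4*m (s(m) = -3 + (-8 + (-4 - m))*(-4) = -3 + (-12 - m)*(-4) = -3 + (48 + 4*m) = 45 + 4*m)
1/(-96491 + s(288)) = 1/(-96491 + (45 + 4*288)) = 1/(-96491 + (45 + 1152)) = 1/(-96491 + 1197) = 1/(-95294) = -1/95294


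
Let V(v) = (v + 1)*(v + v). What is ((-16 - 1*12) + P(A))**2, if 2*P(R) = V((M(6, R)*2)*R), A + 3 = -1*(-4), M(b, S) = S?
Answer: 484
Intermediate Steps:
A = 1 (A = -3 - 1*(-4) = -3 + 4 = 1)
V(v) = 2*v*(1 + v) (V(v) = (1 + v)*(2*v) = 2*v*(1 + v))
P(R) = 2*R**2*(1 + 2*R**2) (P(R) = (2*((R*2)*R)*(1 + (R*2)*R))/2 = (2*((2*R)*R)*(1 + (2*R)*R))/2 = (2*(2*R**2)*(1 + 2*R**2))/2 = (4*R**2*(1 + 2*R**2))/2 = 2*R**2*(1 + 2*R**2))
((-16 - 1*12) + P(A))**2 = ((-16 - 1*12) + 1**2*(2 + 4*1**2))**2 = ((-16 - 12) + 1*(2 + 4*1))**2 = (-28 + 1*(2 + 4))**2 = (-28 + 1*6)**2 = (-28 + 6)**2 = (-22)**2 = 484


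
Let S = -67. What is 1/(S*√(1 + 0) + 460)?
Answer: 1/393 ≈ 0.0025445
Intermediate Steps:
1/(S*√(1 + 0) + 460) = 1/(-67*√(1 + 0) + 460) = 1/(-67*√1 + 460) = 1/(-67*1 + 460) = 1/(-67 + 460) = 1/393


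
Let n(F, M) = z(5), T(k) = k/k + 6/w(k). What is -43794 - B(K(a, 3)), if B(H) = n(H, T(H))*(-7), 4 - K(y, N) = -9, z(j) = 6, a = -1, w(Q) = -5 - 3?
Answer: -43752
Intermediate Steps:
w(Q) = -8
K(y, N) = 13 (K(y, N) = 4 - 1*(-9) = 4 + 9 = 13)
T(k) = 1/4 (T(k) = k/k + 6/(-8) = 1 + 6*(-1/8) = 1 - 3/4 = 1/4)
n(F, M) = 6
B(H) = -42 (B(H) = 6*(-7) = -42)
-43794 - B(K(a, 3)) = -43794 - 1*(-42) = -43794 + 42 = -43752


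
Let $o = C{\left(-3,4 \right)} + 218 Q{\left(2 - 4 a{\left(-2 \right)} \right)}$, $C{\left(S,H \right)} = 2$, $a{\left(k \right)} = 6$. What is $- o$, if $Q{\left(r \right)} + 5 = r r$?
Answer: $-104424$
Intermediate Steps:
$Q{\left(r \right)} = -5 + r^{2}$ ($Q{\left(r \right)} = -5 + r r = -5 + r^{2}$)
$o = 104424$ ($o = 2 + 218 \left(-5 + \left(2 - 24\right)^{2}\right) = 2 + 218 \left(-5 + \left(-22\right)^{2}\right) = 2 + 218 \left(-5 + 484\right) = 2 + 218 \cdot 479 = 2 + 104422 = 104424$)
$- o = \left(-1\right) 104424 = -104424$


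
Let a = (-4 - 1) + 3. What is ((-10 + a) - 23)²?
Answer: 1225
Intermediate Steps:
a = -2 (a = -5 + 3 = -2)
((-10 + a) - 23)² = ((-10 - 2) - 23)² = (-12 - 23)² = (-35)² = 1225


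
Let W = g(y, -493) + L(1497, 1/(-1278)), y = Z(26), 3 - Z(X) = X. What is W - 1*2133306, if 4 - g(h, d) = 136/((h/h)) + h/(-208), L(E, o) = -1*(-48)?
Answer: -443745143/208 ≈ -2.1334e+6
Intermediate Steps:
Z(X) = 3 - X
y = -23 (y = 3 - 1*26 = 3 - 26 = -23)
L(E, o) = 48
g(h, d) = -132 + h/208 (g(h, d) = 4 - (136/((h/h)) + h/(-208)) = 4 - (136/1 + h*(-1/208)) = 4 - (136*1 - h/208) = 4 - (136 - h/208) = 4 + (-136 + h/208) = -132 + h/208)
W = -17495/208 (W = (-132 + (1/208)*(-23)) + 48 = (-132 - 23/208) + 48 = -27479/208 + 48 = -17495/208 ≈ -84.111)
W - 1*2133306 = -17495/208 - 1*2133306 = -17495/208 - 2133306 = -443745143/208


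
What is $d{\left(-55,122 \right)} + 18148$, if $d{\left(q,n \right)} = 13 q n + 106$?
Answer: $-68976$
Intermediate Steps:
$d{\left(q,n \right)} = 106 + 13 n q$ ($d{\left(q,n \right)} = 13 n q + 106 = 106 + 13 n q$)
$d{\left(-55,122 \right)} + 18148 = \left(106 + 13 \cdot 122 \left(-55\right)\right) + 18148 = \left(106 - 87230\right) + 18148 = -87124 + 18148 = -68976$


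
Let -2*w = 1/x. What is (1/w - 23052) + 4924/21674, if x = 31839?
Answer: -939890548/10837 ≈ -86730.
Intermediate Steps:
w = -1/63678 (w = -1/2/31839 = -1/2*1/31839 = -1/63678 ≈ -1.5704e-5)
(1/w - 23052) + 4924/21674 = (1/(-1/63678) - 23052) + 4924/21674 = (-63678 - 23052) + 4924*(1/21674) = -86730 + 2462/10837 = -939890548/10837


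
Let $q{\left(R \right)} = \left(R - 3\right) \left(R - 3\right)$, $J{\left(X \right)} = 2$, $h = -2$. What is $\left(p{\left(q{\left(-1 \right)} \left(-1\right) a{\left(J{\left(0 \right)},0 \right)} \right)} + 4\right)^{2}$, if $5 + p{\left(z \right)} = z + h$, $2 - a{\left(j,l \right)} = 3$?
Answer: $169$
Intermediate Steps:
$a{\left(j,l \right)} = -1$ ($a{\left(j,l \right)} = 2 - 3 = -1$)
$q{\left(R \right)} = \left(-3 + R\right)^{2}$ ($q{\left(R \right)} = \left(-3 + R\right) \left(-3 + R\right) = \left(-3 + R\right)^{2}$)
$p{\left(z \right)} = -7 + z$ ($p{\left(z \right)} = -5 + \left(z - 2\right) = -5 + \left(-2 + z\right) = -7 + z$)
$\left(p{\left(q{\left(-1 \right)} \left(-1\right) a{\left(J{\left(0 \right)},0 \right)} \right)} + 4\right)^{2} = \left(\left(-7 + \left(-3 - 1\right)^{2} \left(-1\right) \left(-1\right)\right) + 4\right)^{2} = \left(\left(-7 + \left(-4\right)^{2} \left(-1\right) \left(-1\right)\right) + 4\right)^{2} = \left(\left(-7 + 16 \left(-1\right) \left(-1\right)\right) + 4\right)^{2} = \left(\left(-7 - -16\right) + 4\right)^{2} = \left(\left(-7 + 16\right) + 4\right)^{2} = \left(9 + 4\right)^{2} = 13^{2} = 169$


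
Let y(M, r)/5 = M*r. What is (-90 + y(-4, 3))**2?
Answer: 22500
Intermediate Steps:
y(M, r) = 5*M*r (y(M, r) = 5*(M*r) = 5*M*r)
(-90 + y(-4, 3))**2 = (-90 + 5*(-4)*3)**2 = (-90 - 60)**2 = (-150)**2 = 22500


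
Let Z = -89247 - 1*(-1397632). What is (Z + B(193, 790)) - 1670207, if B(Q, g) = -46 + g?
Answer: -361078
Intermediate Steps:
Z = 1308385 (Z = -89247 + 1397632 = 1308385)
(Z + B(193, 790)) - 1670207 = (1308385 + (-46 + 790)) - 1670207 = (1308385 + 744) - 1670207 = 1309129 - 1670207 = -361078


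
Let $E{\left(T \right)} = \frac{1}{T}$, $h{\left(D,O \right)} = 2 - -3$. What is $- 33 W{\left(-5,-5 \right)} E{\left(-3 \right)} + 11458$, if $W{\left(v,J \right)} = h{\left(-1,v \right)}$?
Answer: $11513$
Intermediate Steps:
$h{\left(D,O \right)} = 5$ ($h{\left(D,O \right)} = 2 + 3 = 5$)
$W{\left(v,J \right)} = 5$
$- 33 W{\left(-5,-5 \right)} E{\left(-3 \right)} + 11458 = \frac{\left(-33\right) 5}{-3} + 11458 = \left(-165\right) \left(- \frac{1}{3}\right) + 11458 = 55 + 11458 = 11513$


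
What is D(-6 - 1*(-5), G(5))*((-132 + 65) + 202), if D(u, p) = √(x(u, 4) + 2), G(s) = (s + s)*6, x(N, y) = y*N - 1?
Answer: 135*I*√3 ≈ 233.83*I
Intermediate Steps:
x(N, y) = -1 + N*y (x(N, y) = N*y - 1 = -1 + N*y)
G(s) = 12*s (G(s) = (2*s)*6 = 12*s)
D(u, p) = √(1 + 4*u) (D(u, p) = √((-1 + u*4) + 2) = √((-1 + 4*u) + 2) = √(1 + 4*u))
D(-6 - 1*(-5), G(5))*((-132 + 65) + 202) = √(1 + 4*(-6 - 1*(-5)))*((-132 + 65) + 202) = √(1 + 4*(-6 + 5))*(-67 + 202) = √(1 + 4*(-1))*135 = √(1 - 4)*135 = √(-3)*135 = (I*√3)*135 = 135*I*√3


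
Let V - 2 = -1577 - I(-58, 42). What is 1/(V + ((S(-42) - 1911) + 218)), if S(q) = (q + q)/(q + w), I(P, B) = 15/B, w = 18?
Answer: -7/22854 ≈ -0.00030629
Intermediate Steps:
S(q) = 2*q/(18 + q) (S(q) = (q + q)/(q + 18) = (2*q)/(18 + q) = 2*q/(18 + q))
V = -22055/14 (V = 2 + (-1577 - 15/42) = 2 + (-1577 - 1*5/14) = 2 + (-1577 - 5/14) = 2 - 22083/14 = -22055/14 ≈ -1575.4)
1/(V + ((S(-42) - 1911) + 218)) = 1/(-22055/14 + ((2*(-42)/(18 - 42) - 1911) + 218)) = 1/(-22055/14 + ((2*(-42)/(-24) - 1911) + 218)) = 1/(-22055/14 + ((2*(-42)*(-1/24) - 1911) + 218)) = 1/(-22055/14 + ((7/2 - 1911) + 218)) = 1/(-22055/14 + (-3815/2 + 218)) = 1/(-22055/14 - 3379/2) = 1/(-22854/7) = -7/22854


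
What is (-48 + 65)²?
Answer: 289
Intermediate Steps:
(-48 + 65)² = 17² = 289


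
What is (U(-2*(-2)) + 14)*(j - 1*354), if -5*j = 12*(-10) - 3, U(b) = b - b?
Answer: -23058/5 ≈ -4611.6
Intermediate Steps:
U(b) = 0
j = 123/5 (j = -(12*(-10) - 3)/5 = -(-120 - 3)/5 = -1/5*(-123) = 123/5 ≈ 24.600)
(U(-2*(-2)) + 14)*(j - 1*354) = (0 + 14)*(123/5 - 1*354) = 14*(123/5 - 354) = 14*(-1647/5) = -23058/5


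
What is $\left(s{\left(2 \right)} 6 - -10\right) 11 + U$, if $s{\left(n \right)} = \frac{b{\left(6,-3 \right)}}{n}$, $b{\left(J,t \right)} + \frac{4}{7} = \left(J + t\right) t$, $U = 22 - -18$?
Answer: $- \frac{1161}{7} \approx -165.86$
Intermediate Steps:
$U = 40$ ($U = 22 + 18 = 40$)
$b{\left(J,t \right)} = - \frac{4}{7} + t \left(J + t\right)$ ($b{\left(J,t \right)} = - \frac{4}{7} + \left(J + t\right) t = - \frac{4}{7} + t \left(J + t\right)$)
$s{\left(n \right)} = - \frac{67}{7 n}$ ($s{\left(n \right)} = \frac{- \frac{4}{7} + \left(-3\right)^{2} + 6 \left(-3\right)}{n} = \frac{- \frac{4}{7} + 9 - 18}{n} = - \frac{67}{7 n}$)
$\left(s{\left(2 \right)} 6 - -10\right) 11 + U = \left(- \frac{67}{7 \cdot 2} \cdot 6 - -10\right) 11 + 40 = \left(\left(- \frac{67}{7}\right) \frac{1}{2} \cdot 6 + 10\right) 11 + 40 = \left(\left(- \frac{67}{14}\right) 6 + 10\right) 11 + 40 = \left(- \frac{201}{7} + 10\right) 11 + 40 = \left(- \frac{131}{7}\right) 11 + 40 = - \frac{1441}{7} + 40 = - \frac{1161}{7}$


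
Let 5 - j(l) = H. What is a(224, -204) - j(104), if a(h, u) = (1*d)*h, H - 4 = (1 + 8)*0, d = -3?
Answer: -673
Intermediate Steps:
H = 4 (H = 4 + (1 + 8)*0 = 4 + 9*0 = 4 + 0 = 4)
a(h, u) = -3*h (a(h, u) = (1*(-3))*h = -3*h)
j(l) = 1 (j(l) = 5 - 1*4 = 5 - 4 = 1)
a(224, -204) - j(104) = -3*224 - 1*1 = -672 - 1 = -673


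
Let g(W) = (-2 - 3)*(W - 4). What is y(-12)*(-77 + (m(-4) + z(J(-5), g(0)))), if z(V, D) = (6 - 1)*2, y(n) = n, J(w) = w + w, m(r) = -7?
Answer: 888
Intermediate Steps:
J(w) = 2*w
g(W) = 20 - 5*W (g(W) = -5*(-4 + W) = 20 - 5*W)
z(V, D) = 10 (z(V, D) = 5*2 = 10)
y(-12)*(-77 + (m(-4) + z(J(-5), g(0)))) = -12*(-77 + (-7 + 10)) = -12*(-77 + 3) = -12*(-74) = 888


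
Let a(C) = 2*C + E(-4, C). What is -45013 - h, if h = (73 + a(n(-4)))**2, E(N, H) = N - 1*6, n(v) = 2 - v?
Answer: -50638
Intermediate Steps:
E(N, H) = -6 + N (E(N, H) = N - 6 = -6 + N)
a(C) = -10 + 2*C (a(C) = 2*C + (-6 - 4) = 2*C - 10 = -10 + 2*C)
h = 5625 (h = (73 + (-10 + 2*(2 - 1*(-4))))**2 = (73 + (-10 + 2*(2 + 4)))**2 = (73 + (-10 + 2*6))**2 = (73 + (-10 + 12))**2 = (73 + 2)**2 = 75**2 = 5625)
-45013 - h = -45013 - 1*5625 = -45013 - 5625 = -50638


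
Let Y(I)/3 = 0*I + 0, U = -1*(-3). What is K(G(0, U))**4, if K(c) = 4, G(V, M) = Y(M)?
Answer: 256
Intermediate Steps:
U = 3
Y(I) = 0 (Y(I) = 3*(0*I + 0) = 3*(0 + 0) = 3*0 = 0)
G(V, M) = 0
K(G(0, U))**4 = 4**4 = 256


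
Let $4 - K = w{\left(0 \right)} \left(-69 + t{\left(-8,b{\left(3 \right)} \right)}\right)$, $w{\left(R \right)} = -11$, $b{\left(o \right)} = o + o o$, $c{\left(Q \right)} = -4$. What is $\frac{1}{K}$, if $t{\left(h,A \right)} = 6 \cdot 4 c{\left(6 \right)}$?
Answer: $- \frac{1}{1811} \approx -0.00055218$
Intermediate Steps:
$b{\left(o \right)} = o + o^{2}$
$t{\left(h,A \right)} = -96$ ($t{\left(h,A \right)} = 6 \cdot 4 \left(-4\right) = 24 \left(-4\right) = -96$)
$K = -1811$ ($K = 4 - - 11 \left(-69 - 96\right) = 4 - \left(-11\right) \left(-165\right) = 4 - 1815 = -1811$)
$\frac{1}{K} = \frac{1}{-1811} = - \frac{1}{1811}$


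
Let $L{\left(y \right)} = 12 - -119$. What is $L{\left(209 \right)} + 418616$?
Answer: $418747$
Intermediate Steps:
$L{\left(y \right)} = 131$ ($L{\left(y \right)} = 12 + 119 = 131$)
$L{\left(209 \right)} + 418616 = 131 + 418616 = 418747$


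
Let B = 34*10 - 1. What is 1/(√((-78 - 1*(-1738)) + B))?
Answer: √1999/1999 ≈ 0.022366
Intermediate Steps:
B = 339 (B = 340 - 1 = 339)
1/(√((-78 - 1*(-1738)) + B)) = 1/(√((-78 - 1*(-1738)) + 339)) = 1/(√((-78 + 1738) + 339)) = 1/(√(1660 + 339)) = 1/(√1999) = √1999/1999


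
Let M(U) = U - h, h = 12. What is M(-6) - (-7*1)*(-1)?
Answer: -25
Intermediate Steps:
M(U) = -12 + U (M(U) = U - 1*12 = U - 12 = -12 + U)
M(-6) - (-7*1)*(-1) = (-12 - 6) - (-7*1)*(-1) = -18 - (-7)*(-1) = -18 - 1*7 = -18 - 7 = -25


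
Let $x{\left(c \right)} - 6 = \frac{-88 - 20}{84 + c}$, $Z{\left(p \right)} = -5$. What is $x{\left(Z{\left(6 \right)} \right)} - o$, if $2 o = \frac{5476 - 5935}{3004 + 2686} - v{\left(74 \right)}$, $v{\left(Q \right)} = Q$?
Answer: $\frac{37465081}{899020} \approx 41.673$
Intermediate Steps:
$x{\left(c \right)} = 6 - \frac{108}{84 + c}$ ($x{\left(c \right)} = 6 + \frac{-88 - 20}{84 + c} = 6 - \frac{108}{84 + c}$)
$o = - \frac{421519}{11380}$ ($o = \frac{\frac{5476 - 5935}{3004 + 2686} - 74}{2} = \frac{- \frac{459}{5690} - 74}{2} = \frac{1}{2} \left(- \frac{421519}{5690}\right) = - \frac{421519}{11380} \approx -37.04$)
$x{\left(Z{\left(6 \right)} \right)} - o = \frac{6 \left(66 - 5\right)}{84 - 5} - - \frac{421519}{11380} = 6 \cdot \frac{1}{79} \cdot 61 + \frac{421519}{11380} = \frac{366}{79} + \frac{421519}{11380} = \frac{37465081}{899020}$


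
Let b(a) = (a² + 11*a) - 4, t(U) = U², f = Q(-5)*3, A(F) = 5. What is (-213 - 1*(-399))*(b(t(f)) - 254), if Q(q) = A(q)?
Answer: 9828612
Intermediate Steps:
Q(q) = 5
f = 15 (f = 5*3 = 15)
b(a) = -4 + a² + 11*a
(-213 - 1*(-399))*(b(t(f)) - 254) = (-213 - 1*(-399))*((-4 + (15²)² + 11*15²) - 254) = (-213 + 399)*((-4 + 225² + 11*225) - 254) = 186*((-4 + 50625 + 2475) - 254) = 186*(53096 - 254) = 186*52842 = 9828612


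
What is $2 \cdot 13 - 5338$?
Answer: $-5312$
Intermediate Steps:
$2 \cdot 13 - 5338 = 26 - 5338 = -5312$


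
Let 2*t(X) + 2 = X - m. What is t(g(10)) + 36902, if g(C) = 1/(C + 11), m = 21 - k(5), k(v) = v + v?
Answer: 774806/21 ≈ 36896.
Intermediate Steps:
k(v) = 2*v
m = 11 (m = 21 - 2*5 = 21 - 1*10 = 21 - 10 = 11)
g(C) = 1/(11 + C)
t(X) = -13/2 + X/2 (t(X) = -1 + (X - 1*11)/2 = -1 + (X - 11)/2 = -1 + (-11 + X)/2 = -1 + (-11/2 + X/2) = -13/2 + X/2)
t(g(10)) + 36902 = (-13/2 + 1/(2*(11 + 10))) + 36902 = (-13/2 + (1/2)/21) + 36902 = (-13/2 + (1/2)*(1/21)) + 36902 = (-13/2 + 1/42) + 36902 = -136/21 + 36902 = 774806/21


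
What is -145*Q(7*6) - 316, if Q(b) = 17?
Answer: -2781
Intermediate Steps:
-145*Q(7*6) - 316 = -145*17 - 316 = -2465 - 316 = -2781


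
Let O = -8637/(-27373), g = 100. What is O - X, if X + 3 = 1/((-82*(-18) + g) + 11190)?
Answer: 1158563723/349443718 ≈ 3.3155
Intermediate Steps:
O = 8637/27373 (O = -8637*(-1/27373) = 8637/27373 ≈ 0.31553)
X = -38297/12766 (X = -3 + 1/((-82*(-18) + 100) + 11190) = -3 + 1/((1476 + 100) + 11190) = -3 + 1/(1576 + 11190) = -3 + 1/12766 = -38297/12766 ≈ -2.9999)
O - X = 8637/27373 - 1*(-38297/12766) = 8637/27373 + 38297/12766 = 1158563723/349443718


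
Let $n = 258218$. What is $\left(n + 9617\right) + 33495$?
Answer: $301330$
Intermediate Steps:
$\left(n + 9617\right) + 33495 = \left(258218 + 9617\right) + 33495 = 267835 + 33495 = 301330$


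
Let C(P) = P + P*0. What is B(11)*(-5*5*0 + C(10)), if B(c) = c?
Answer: 110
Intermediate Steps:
C(P) = P (C(P) = P + 0 = P)
B(11)*(-5*5*0 + C(10)) = 11*(-5*5*0 + 10) = 11*(-25*0 + 10) = 11*(0 + 10) = 11*10 = 110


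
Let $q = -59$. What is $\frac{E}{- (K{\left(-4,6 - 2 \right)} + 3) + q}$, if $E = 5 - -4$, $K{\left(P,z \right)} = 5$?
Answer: $- \frac{9}{67} \approx -0.13433$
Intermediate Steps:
$E = 9$ ($E = 5 + 4 = 9$)
$\frac{E}{- (K{\left(-4,6 - 2 \right)} + 3) + q} = \frac{1}{- (5 + 3) - 59} \cdot 9 = \frac{1}{\left(-1\right) 8 - 59} \cdot 9 = \frac{1}{-8 - 59} \cdot 9 = \frac{1}{-67} \cdot 9 = \left(- \frac{1}{67}\right) 9 = - \frac{9}{67}$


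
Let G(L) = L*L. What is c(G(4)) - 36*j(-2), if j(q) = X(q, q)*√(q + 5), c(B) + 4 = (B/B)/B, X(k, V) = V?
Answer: -63/16 + 72*√3 ≈ 120.77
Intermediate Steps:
G(L) = L²
c(B) = -4 + 1/B (c(B) = -4 + (B/B)/B = -4 + 1/B)
j(q) = q*√(5 + q) (j(q) = q*√(q + 5) = q*√(5 + q))
c(G(4)) - 36*j(-2) = (-4 + 1/(4²)) - (-72)*√(5 - 2) = (-4 + 1/16) - (-72)*√3 = (-4 + 1/16) + 72*√3 = -63/16 + 72*√3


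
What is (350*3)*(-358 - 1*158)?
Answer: -541800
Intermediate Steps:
(350*3)*(-358 - 1*158) = 1050*(-358 - 158) = 1050*(-516) = -541800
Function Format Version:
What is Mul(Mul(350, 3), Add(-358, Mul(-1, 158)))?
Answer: -541800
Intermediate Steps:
Mul(Mul(350, 3), Add(-358, Mul(-1, 158))) = Mul(1050, Add(-358, -158)) = Mul(1050, -516) = -541800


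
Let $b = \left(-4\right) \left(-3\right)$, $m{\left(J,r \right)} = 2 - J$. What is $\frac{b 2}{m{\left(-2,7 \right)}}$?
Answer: $6$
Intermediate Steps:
$b = 12$
$\frac{b 2}{m{\left(-2,7 \right)}} = \frac{12 \cdot 2}{2 - -2} = \frac{24}{2 + 2} = \frac{24}{4} = 24 \cdot \frac{1}{4} = 6$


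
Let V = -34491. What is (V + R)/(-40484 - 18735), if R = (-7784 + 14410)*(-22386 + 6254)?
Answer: 106925123/59219 ≈ 1805.6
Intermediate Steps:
R = -106890632 (R = 6626*(-16132) = -106890632)
(V + R)/(-40484 - 18735) = (-34491 - 106890632)/(-40484 - 18735) = -106925123/(-59219) = -106925123*(-1/59219) = 106925123/59219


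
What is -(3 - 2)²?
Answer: -1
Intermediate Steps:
-(3 - 2)² = -1*1² = -1*1 = -1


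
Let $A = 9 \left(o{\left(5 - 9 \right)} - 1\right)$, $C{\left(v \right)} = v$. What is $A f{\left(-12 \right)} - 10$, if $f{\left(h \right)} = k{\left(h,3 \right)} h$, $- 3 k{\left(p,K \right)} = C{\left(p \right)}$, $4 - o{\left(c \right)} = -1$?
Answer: $-1738$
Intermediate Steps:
$o{\left(c \right)} = 5$ ($o{\left(c \right)} = 4 - -1 = 4 + 1 = 5$)
$A = 36$ ($A = 9 \left(5 - 1\right) = 9 \cdot 4 = 36$)
$k{\left(p,K \right)} = - \frac{p}{3}$
$f{\left(h \right)} = - \frac{h^{2}}{3}$ ($f{\left(h \right)} = - \frac{h}{3} h = - \frac{h^{2}}{3}$)
$A f{\left(-12 \right)} - 10 = 36 \left(- \frac{\left(-12\right)^{2}}{3}\right) - 10 = 36 \left(\left(- \frac{1}{3}\right) 144\right) - 10 = 36 \left(-48\right) - 10 = -1728 - 10 = -1738$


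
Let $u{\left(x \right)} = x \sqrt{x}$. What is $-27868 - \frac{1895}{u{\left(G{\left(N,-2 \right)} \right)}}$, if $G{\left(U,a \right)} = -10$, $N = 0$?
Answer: $-27868 - \frac{379 i \sqrt{10}}{20} \approx -27868.0 - 59.925 i$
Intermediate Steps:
$u{\left(x \right)} = x^{\frac{3}{2}}$
$-27868 - \frac{1895}{u{\left(G{\left(N,-2 \right)} \right)}} = -27868 - \frac{1895}{\left(-10\right)^{\frac{3}{2}}} = -27868 - \frac{1895}{\left(-10\right) i \sqrt{10}} = -27868 - 1895 \frac{i \sqrt{10}}{100} = -27868 - \frac{379 i \sqrt{10}}{20}$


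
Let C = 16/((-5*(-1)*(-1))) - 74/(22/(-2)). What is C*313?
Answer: 60722/55 ≈ 1104.0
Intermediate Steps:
C = 194/55 (C = 16/((5*(-1))) - 74/(22*(-½)) = 16/(-5) - 74/(-11) = 16*(-⅕) - 74*(-1/11) = -16/5 + 74/11 = 194/55 ≈ 3.5273)
C*313 = (194/55)*313 = 60722/55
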